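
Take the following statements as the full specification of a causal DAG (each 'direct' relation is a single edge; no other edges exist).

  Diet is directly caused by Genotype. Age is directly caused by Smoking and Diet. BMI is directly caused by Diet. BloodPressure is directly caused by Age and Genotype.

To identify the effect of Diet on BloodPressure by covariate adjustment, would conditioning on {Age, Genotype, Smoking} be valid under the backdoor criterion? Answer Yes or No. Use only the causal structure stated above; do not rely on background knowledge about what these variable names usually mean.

Backdoor paths from Diet to BloodPressure (paths whose first edge points into Diet):
  P1: Diet <- Genotype -> BloodPressure
Condition 1 (no descendant of Diet in the set): FAILS — Age is a descendant of Diet.
Condition 2 (every backdoor path blocked by {Age, Genotype, Smoking}):
  P1: blocked at fork node Genotype ∈ conditioning set.
{Age, Genotype, Smoking} does not satisfy the backdoor criterion.

No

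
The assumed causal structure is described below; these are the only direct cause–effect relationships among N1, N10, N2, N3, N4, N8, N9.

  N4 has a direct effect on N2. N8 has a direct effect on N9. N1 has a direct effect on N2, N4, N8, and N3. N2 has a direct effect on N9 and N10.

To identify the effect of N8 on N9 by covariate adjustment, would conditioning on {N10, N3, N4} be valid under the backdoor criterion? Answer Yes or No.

No

Backdoor paths from N8 to N9 (paths whose first edge points into N8):
  P1: N8 <- N1 -> N4 -> N2 -> N9
  P2: N8 <- N1 -> N2 -> N9
Condition 1 (no descendant of N8 in the set): holds — descendants of N8 are {N9}; none are in {N10, N3, N4}.
Condition 2 (every backdoor path blocked by {N10, N3, N4}):
  P1: blocked at chain node N4 ∈ conditioning set.
  P2: open — no interior node is in the conditioning set.
{N10, N3, N4} does not satisfy the backdoor criterion.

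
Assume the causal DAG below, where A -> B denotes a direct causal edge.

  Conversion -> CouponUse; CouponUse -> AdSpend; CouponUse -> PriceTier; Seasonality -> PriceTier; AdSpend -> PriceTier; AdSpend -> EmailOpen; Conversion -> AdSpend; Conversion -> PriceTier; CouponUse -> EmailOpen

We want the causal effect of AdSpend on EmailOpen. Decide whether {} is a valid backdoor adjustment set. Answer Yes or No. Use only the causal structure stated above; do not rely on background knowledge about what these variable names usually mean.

No

Backdoor paths from AdSpend to EmailOpen (paths whose first edge points into AdSpend):
  P1: AdSpend <- Conversion -> CouponUse -> EmailOpen
  P2: AdSpend <- Conversion -> PriceTier <- CouponUse -> EmailOpen
  P3: AdSpend <- CouponUse -> EmailOpen
Condition 1 (no descendant of AdSpend in the set): holds — descendants of AdSpend are {EmailOpen, PriceTier}; none are in {}.
Condition 2 (every backdoor path blocked by {}):
  P1: open — no interior node is in the conditioning set.
  P2: blocked at collider PriceTier (neither it nor any descendant is in the conditioning set).
  P3: open — no interior node is in the conditioning set.
{} does not satisfy the backdoor criterion.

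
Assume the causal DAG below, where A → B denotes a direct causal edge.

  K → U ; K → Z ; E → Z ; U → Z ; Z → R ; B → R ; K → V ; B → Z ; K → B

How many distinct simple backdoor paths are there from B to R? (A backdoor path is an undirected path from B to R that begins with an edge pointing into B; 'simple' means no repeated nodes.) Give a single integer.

2

A backdoor path from B to R is any simple undirected path whose first edge points into B (i.e. leaves B via a parent).
Parents of B: {K}.
Enumerating:
  P1: B <- K -> U -> Z -> R
  P2: B <- K -> Z -> R
That exhausts the simple backdoor paths. Count: 2.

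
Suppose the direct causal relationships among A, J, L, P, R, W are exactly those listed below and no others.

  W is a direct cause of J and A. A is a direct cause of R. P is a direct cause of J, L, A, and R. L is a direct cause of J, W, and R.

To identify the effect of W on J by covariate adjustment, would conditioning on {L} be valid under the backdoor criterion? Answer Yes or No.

Yes

Backdoor paths from W to J (paths whose first edge points into W):
  P1: W <- L <- P -> J
  P2: W <- L -> R <- P -> J
  P3: W <- L -> R <- A <- P -> J
  P4: W <- L -> J
Condition 1 (no descendant of W in the set): holds — descendants of W are {A, J, R}; none are in {L}.
Condition 2 (every backdoor path blocked by {L}):
  P1: blocked at chain node L ∈ conditioning set.
  P2: blocked at fork node L ∈ conditioning set.
  P3: blocked at fork node L ∈ conditioning set.
  P4: blocked at fork node L ∈ conditioning set.
{L} satisfies the backdoor criterion.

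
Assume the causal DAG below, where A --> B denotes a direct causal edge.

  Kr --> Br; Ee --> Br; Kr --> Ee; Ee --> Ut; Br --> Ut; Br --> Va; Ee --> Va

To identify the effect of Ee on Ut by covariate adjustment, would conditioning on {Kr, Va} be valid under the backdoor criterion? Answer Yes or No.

No

Backdoor paths from Ee to Ut (paths whose first edge points into Ee):
  P1: Ee <- Kr -> Br -> Ut
Condition 1 (no descendant of Ee in the set): FAILS — Va is a descendant of Ee.
Condition 2 (every backdoor path blocked by {Kr, Va}):
  P1: blocked at fork node Kr ∈ conditioning set.
{Kr, Va} does not satisfy the backdoor criterion.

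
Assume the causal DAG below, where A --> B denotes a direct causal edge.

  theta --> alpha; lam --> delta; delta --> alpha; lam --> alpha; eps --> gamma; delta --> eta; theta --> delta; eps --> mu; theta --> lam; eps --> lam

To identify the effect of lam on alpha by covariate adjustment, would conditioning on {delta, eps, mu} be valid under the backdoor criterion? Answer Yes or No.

Backdoor paths from lam to alpha (paths whose first edge points into lam):
  P1: lam <- theta -> delta -> alpha
  P2: lam <- theta -> alpha
Condition 1 (no descendant of lam in the set): FAILS — delta is a descendant of lam.
Condition 2 (every backdoor path blocked by {delta, eps, mu}):
  P1: blocked at chain node delta ∈ conditioning set.
  P2: open — no interior node is in the conditioning set.
{delta, eps, mu} does not satisfy the backdoor criterion.

No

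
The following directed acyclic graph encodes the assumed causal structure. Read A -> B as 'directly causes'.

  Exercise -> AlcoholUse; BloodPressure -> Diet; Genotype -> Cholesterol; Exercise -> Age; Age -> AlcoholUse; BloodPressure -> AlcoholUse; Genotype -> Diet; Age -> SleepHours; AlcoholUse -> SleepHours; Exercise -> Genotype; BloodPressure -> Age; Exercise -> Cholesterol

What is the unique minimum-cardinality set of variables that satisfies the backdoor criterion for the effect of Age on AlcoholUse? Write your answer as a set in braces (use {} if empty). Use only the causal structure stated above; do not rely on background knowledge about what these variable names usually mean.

{BloodPressure, Exercise}

Variables eligible for adjustment (non-descendants of Age, excluding Age and AlcoholUse): {BloodPressure, Cholesterol, Diet, Exercise, Genotype}.
Backdoor paths from Age to AlcoholUse:
  P1: Age <- Exercise -> Genotype -> Diet <- BloodPressure -> AlcoholUse
  P2: Age <- Exercise -> AlcoholUse
  P3: Age <- Exercise -> Cholesterol <- Genotype -> Diet <- BloodPressure -> AlcoholUse
  P4: Age <- BloodPressure -> AlcoholUse
  P5: Age <- BloodPressure -> Diet <- Genotype <- Exercise -> AlcoholUse
  P6: Age <- BloodPressure -> Diet <- Genotype -> Cholesterol <- Exercise -> AlcoholUse
The empty set is not sufficient: P2 (Age <- Exercise -> AlcoholUse) has no collider blocking it and no conditioned non-collider, so it is open.
Try {BloodPressure, Exercise}:
  P1: blocked at fork node Exercise ∈ conditioning set.
  P2: blocked at fork node Exercise ∈ conditioning set.
  P3: blocked at fork node Exercise ∈ conditioning set.
  P4: blocked at fork node BloodPressure ∈ conditioning set.
  P5: blocked at fork node BloodPressure ∈ conditioning set.
  P6: blocked at fork node BloodPressure ∈ conditioning set.
{BloodPressure, Exercise} contains no descendant of Age and blocks every backdoor path.
Every element of {BloodPressure, Exercise} is needed (dropping BloodPressure leaves P4 open; dropping Exercise leaves P2 open), so no proper subset is valid.
Among all size-2 subsets of the eligible variables, only {BloodPressure, Exercise} blocks every backdoor path, so it is the unique smallest valid adjustment set.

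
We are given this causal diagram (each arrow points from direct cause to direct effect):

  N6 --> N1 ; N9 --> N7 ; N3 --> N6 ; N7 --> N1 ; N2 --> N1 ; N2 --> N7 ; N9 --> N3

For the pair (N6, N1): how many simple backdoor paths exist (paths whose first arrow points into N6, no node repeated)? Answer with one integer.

A backdoor path from N6 to N1 is any simple undirected path whose first edge points into N6 (i.e. leaves N6 via a parent).
Parents of N6: {N3}.
Enumerating:
  P1: N6 <- N3 <- N9 -> N7 <- N2 -> N1
  P2: N6 <- N3 <- N9 -> N7 -> N1
That exhausts the simple backdoor paths. Count: 2.

2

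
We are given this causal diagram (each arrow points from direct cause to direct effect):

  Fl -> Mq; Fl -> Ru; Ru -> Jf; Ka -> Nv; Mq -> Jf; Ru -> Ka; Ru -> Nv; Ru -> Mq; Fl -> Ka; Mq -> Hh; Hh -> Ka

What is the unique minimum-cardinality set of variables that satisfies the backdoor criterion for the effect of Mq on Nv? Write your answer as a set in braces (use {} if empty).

Variables eligible for adjustment (non-descendants of Mq, excluding Mq and Nv): {Fl, Ru}.
Backdoor paths from Mq to Nv:
  P1: Mq <- Fl -> Ru -> Ka -> Nv
  P2: Mq <- Fl -> Ru -> Nv
  P3: Mq <- Fl -> Ka <- Ru -> Nv
  P4: Mq <- Fl -> Ka -> Nv
  P5: Mq <- Ru <- Fl -> Ka -> Nv
  P6: Mq <- Ru -> Ka -> Nv
  P7: Mq <- Ru -> Nv
The empty set is not sufficient: P1 (Mq <- Fl -> Ru -> Ka -> Nv) has no collider blocking it and no conditioned non-collider, so it is open.
Try {Fl, Ru}:
  P1: blocked at fork node Fl ∈ conditioning set.
  P2: blocked at fork node Fl ∈ conditioning set.
  P3: blocked at fork node Fl ∈ conditioning set.
  P4: blocked at fork node Fl ∈ conditioning set.
  P5: blocked at chain node Ru ∈ conditioning set.
  P6: blocked at fork node Ru ∈ conditioning set.
  P7: blocked at fork node Ru ∈ conditioning set.
{Fl, Ru} contains no descendant of Mq and blocks every backdoor path.
Every element of {Fl, Ru} is needed (dropping Fl leaves P4 open; dropping Ru leaves P6 open), so no proper subset is valid.
Among all size-2 subsets of the eligible variables, only {Fl, Ru} blocks every backdoor path, so it is the unique smallest valid adjustment set.

{Fl, Ru}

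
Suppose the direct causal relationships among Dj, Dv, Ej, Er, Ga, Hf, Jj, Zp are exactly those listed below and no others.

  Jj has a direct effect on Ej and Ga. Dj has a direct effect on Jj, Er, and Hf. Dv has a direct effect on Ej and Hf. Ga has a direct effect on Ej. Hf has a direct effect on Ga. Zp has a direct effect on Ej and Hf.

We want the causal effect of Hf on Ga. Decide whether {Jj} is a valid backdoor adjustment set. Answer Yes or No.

Backdoor paths from Hf to Ga (paths whose first edge points into Hf):
  P1: Hf <- Dj -> Jj -> Ga
  P2: Hf <- Dj -> Jj -> Ej <- Ga
  P3: Hf <- Dv -> Ej <- Jj -> Ga
  P4: Hf <- Dv -> Ej <- Ga
  P5: Hf <- Zp -> Ej <- Jj -> Ga
  P6: Hf <- Zp -> Ej <- Ga
Condition 1 (no descendant of Hf in the set): holds — descendants of Hf are {Ej, Ga}; none are in {Jj}.
Condition 2 (every backdoor path blocked by {Jj}):
  P1: blocked at chain node Jj ∈ conditioning set.
  P2: blocked at chain node Jj ∈ conditioning set.
  P3: blocked at collider Ej (neither it nor any descendant is in the conditioning set).
  P4: blocked at collider Ej (neither it nor any descendant is in the conditioning set).
  P5: blocked at collider Ej (neither it nor any descendant is in the conditioning set).
  P6: blocked at collider Ej (neither it nor any descendant is in the conditioning set).
{Jj} satisfies the backdoor criterion.

Yes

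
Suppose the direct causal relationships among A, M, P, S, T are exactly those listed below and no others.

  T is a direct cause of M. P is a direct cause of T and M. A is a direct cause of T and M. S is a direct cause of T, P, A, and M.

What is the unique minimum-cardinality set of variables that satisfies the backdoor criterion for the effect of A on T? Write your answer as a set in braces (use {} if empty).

Variables eligible for adjustment (non-descendants of A, excluding A and T): {P, S}.
Backdoor paths from A to T:
  P1: A <- S -> P -> T
  P2: A <- S -> P -> M <- T
  P3: A <- S -> T
  P4: A <- S -> M <- P -> T
  P5: A <- S -> M <- T
The empty set is not sufficient: P1 (A <- S -> P -> T) has no collider blocking it and no conditioned non-collider, so it is open.
Try {S}:
  P1: blocked at fork node S ∈ conditioning set.
  P2: blocked at fork node S ∈ conditioning set.
  P3: blocked at fork node S ∈ conditioning set.
  P4: blocked at fork node S ∈ conditioning set.
  P5: blocked at fork node S ∈ conditioning set.
{S} contains no descendant of A and blocks every backdoor path.
No other singleton works — e.g. {P} leaves P3 open — so {S} is the unique smallest valid adjustment set.

{S}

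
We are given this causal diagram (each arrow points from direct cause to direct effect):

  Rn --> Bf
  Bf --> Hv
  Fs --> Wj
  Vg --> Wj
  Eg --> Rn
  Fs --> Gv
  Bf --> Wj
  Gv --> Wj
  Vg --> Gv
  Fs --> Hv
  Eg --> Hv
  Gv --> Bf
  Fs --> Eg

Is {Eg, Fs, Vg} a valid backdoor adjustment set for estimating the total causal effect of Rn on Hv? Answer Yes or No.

Backdoor paths from Rn to Hv (paths whose first edge points into Rn):
  P1: Rn <- Eg <- Fs -> Gv <- Vg -> Wj <- Bf -> Hv
  P2: Rn <- Eg <- Fs -> Gv -> Bf -> Hv
  P3: Rn <- Eg <- Fs -> Gv -> Wj <- Bf -> Hv
  P4: Rn <- Eg <- Fs -> Hv
  P5: Rn <- Eg <- Fs -> Wj <- Vg -> Gv -> Bf -> Hv
  P6: Rn <- Eg <- Fs -> Wj <- Gv -> Bf -> Hv
  P7: Rn <- Eg <- Fs -> Wj <- Bf -> Hv
  P8: Rn <- Eg -> Hv
Condition 1 (no descendant of Rn in the set): holds — descendants of Rn are {Bf, Hv, Wj}; none are in {Eg, Fs, Vg}.
Condition 2 (every backdoor path blocked by {Eg, Fs, Vg}):
  P1: blocked at chain node Eg ∈ conditioning set.
  P2: blocked at chain node Eg ∈ conditioning set.
  P3: blocked at chain node Eg ∈ conditioning set.
  P4: blocked at chain node Eg ∈ conditioning set.
  P5: blocked at chain node Eg ∈ conditioning set.
  P6: blocked at chain node Eg ∈ conditioning set.
  P7: blocked at chain node Eg ∈ conditioning set.
  P8: blocked at fork node Eg ∈ conditioning set.
{Eg, Fs, Vg} satisfies the backdoor criterion.

Yes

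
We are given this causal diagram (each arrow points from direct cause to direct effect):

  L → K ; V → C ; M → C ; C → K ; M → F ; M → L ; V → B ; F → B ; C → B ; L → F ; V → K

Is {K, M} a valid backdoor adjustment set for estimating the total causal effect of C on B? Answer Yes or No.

No

Backdoor paths from C to B (paths whose first edge points into C):
  P1: C <- M -> L -> K <- V -> B
  P2: C <- M -> L -> F -> B
  P3: C <- M -> F <- L -> K <- V -> B
  P4: C <- M -> F -> B
  P5: C <- V -> K <- L <- M -> F -> B
  P6: C <- V -> K <- L -> F -> B
  P7: C <- V -> B
Condition 1 (no descendant of C in the set): FAILS — K is a descendant of C.
Condition 2 (every backdoor path blocked by {K, M}):
  P1: blocked at fork node M ∈ conditioning set.
  P2: blocked at fork node M ∈ conditioning set.
  P3: blocked at fork node M ∈ conditioning set.
  P4: blocked at fork node M ∈ conditioning set.
  P5: blocked at fork node M ∈ conditioning set.
  P6: open — collider(s) K are conditioned on (or have a conditioned descendant) and no non-collider on the path is in the set.
  P7: open — no interior node is in the conditioning set.
{K, M} does not satisfy the backdoor criterion.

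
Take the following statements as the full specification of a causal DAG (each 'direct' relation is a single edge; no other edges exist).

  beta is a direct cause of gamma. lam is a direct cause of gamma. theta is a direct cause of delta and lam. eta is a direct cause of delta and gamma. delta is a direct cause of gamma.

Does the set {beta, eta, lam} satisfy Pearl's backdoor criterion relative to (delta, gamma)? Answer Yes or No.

Backdoor paths from delta to gamma (paths whose first edge points into delta):
  P1: delta <- theta -> lam -> gamma
  P2: delta <- eta -> gamma
Condition 1 (no descendant of delta in the set): holds — descendants of delta are {gamma}; none are in {beta, eta, lam}.
Condition 2 (every backdoor path blocked by {beta, eta, lam}):
  P1: blocked at chain node lam ∈ conditioning set.
  P2: blocked at fork node eta ∈ conditioning set.
{beta, eta, lam} satisfies the backdoor criterion.

Yes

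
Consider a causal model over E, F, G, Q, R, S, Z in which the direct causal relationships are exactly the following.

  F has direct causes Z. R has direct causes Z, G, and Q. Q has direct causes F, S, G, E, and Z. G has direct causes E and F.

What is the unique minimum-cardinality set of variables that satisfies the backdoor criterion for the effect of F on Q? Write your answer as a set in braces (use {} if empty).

{Z}

Variables eligible for adjustment (non-descendants of F, excluding F and Q): {E, S, Z}.
Backdoor paths from F to Q:
  P1: F <- Z -> Q
  P2: F <- Z -> R <- G <- E -> Q
  P3: F <- Z -> R <- G -> Q
  P4: F <- Z -> R <- Q
The empty set is not sufficient: P1 (F <- Z -> Q) has no collider blocking it and no conditioned non-collider, so it is open.
Try {Z}:
  P1: blocked at fork node Z ∈ conditioning set.
  P2: blocked at fork node Z ∈ conditioning set.
  P3: blocked at fork node Z ∈ conditioning set.
  P4: blocked at fork node Z ∈ conditioning set.
{Z} contains no descendant of F and blocks every backdoor path.
No other singleton works — e.g. {E} leaves P1 open — so {Z} is the unique smallest valid adjustment set.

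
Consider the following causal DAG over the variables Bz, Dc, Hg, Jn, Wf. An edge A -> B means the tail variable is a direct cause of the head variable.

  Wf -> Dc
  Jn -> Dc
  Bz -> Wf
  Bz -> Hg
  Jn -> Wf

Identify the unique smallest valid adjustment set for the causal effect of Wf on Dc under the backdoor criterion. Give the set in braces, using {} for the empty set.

Variables eligible for adjustment (non-descendants of Wf, excluding Wf and Dc): {Bz, Hg, Jn}.
Backdoor paths from Wf to Dc:
  P1: Wf <- Jn -> Dc
The empty set is not sufficient: P1 (Wf <- Jn -> Dc) has no collider blocking it and no conditioned non-collider, so it is open.
Try {Jn}:
  P1: blocked at fork node Jn ∈ conditioning set.
{Jn} contains no descendant of Wf and blocks every backdoor path.
No other singleton works — e.g. {Bz} leaves P1 open — so {Jn} is the unique smallest valid adjustment set.

{Jn}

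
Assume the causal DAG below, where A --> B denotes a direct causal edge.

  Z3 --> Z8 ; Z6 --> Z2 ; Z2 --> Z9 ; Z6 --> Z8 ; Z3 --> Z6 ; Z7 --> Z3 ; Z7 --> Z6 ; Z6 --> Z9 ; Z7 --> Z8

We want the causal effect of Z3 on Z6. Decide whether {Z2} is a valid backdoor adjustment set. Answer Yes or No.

No

Backdoor paths from Z3 to Z6 (paths whose first edge points into Z3):
  P1: Z3 <- Z7 -> Z6
  P2: Z3 <- Z7 -> Z8 <- Z6
Condition 1 (no descendant of Z3 in the set): FAILS — Z2 is a descendant of Z3.
Condition 2 (every backdoor path blocked by {Z2}):
  P1: open — no interior node is in the conditioning set.
  P2: blocked at collider Z8 (neither it nor any descendant is in the conditioning set).
{Z2} does not satisfy the backdoor criterion.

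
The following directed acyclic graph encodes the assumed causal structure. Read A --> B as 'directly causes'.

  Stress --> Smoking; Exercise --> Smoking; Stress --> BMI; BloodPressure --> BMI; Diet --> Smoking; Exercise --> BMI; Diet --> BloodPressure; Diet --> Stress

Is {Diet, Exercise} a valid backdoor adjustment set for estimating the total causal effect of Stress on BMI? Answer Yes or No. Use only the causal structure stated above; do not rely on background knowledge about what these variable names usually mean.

Yes

Backdoor paths from Stress to BMI (paths whose first edge points into Stress):
  P1: Stress <- Diet -> BloodPressure -> BMI
  P2: Stress <- Diet -> Smoking <- Exercise -> BMI
Condition 1 (no descendant of Stress in the set): holds — descendants of Stress are {BMI, Smoking}; none are in {Diet, Exercise}.
Condition 2 (every backdoor path blocked by {Diet, Exercise}):
  P1: blocked at fork node Diet ∈ conditioning set.
  P2: blocked at fork node Diet ∈ conditioning set.
{Diet, Exercise} satisfies the backdoor criterion.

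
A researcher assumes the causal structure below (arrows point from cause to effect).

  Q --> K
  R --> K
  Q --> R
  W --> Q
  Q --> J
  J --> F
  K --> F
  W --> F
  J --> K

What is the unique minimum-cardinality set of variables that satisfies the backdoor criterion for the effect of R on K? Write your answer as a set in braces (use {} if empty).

{Q}

Variables eligible for adjustment (non-descendants of R, excluding R and K): {J, Q, W}.
Backdoor paths from R to K:
  P1: R <- Q <- W -> F <- J -> K
  P2: R <- Q <- W -> F <- K
  P3: R <- Q -> J -> K
  P4: R <- Q -> J -> F <- K
  P5: R <- Q -> K
The empty set is not sufficient: P3 (R <- Q -> J -> K) has no collider blocking it and no conditioned non-collider, so it is open.
Try {Q}:
  P1: blocked at chain node Q ∈ conditioning set.
  P2: blocked at chain node Q ∈ conditioning set.
  P3: blocked at fork node Q ∈ conditioning set.
  P4: blocked at fork node Q ∈ conditioning set.
  P5: blocked at fork node Q ∈ conditioning set.
{Q} contains no descendant of R and blocks every backdoor path.
No other singleton works — e.g. {W} leaves P3 open — so {Q} is the unique smallest valid adjustment set.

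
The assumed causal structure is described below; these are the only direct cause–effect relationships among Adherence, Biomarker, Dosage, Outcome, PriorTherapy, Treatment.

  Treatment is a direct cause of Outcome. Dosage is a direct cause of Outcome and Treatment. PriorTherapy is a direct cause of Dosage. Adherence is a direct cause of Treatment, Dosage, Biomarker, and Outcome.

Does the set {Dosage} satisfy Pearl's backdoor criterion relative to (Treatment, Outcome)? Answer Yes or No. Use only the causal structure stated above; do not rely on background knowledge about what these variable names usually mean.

Backdoor paths from Treatment to Outcome (paths whose first edge points into Treatment):
  P1: Treatment <- Adherence -> Dosage -> Outcome
  P2: Treatment <- Adherence -> Outcome
  P3: Treatment <- Dosage <- Adherence -> Outcome
  P4: Treatment <- Dosage -> Outcome
Condition 1 (no descendant of Treatment in the set): holds — descendants of Treatment are {Outcome}; none are in {Dosage}.
Condition 2 (every backdoor path blocked by {Dosage}):
  P1: blocked at chain node Dosage ∈ conditioning set.
  P2: open — no interior node is in the conditioning set.
  P3: blocked at chain node Dosage ∈ conditioning set.
  P4: blocked at fork node Dosage ∈ conditioning set.
{Dosage} does not satisfy the backdoor criterion.

No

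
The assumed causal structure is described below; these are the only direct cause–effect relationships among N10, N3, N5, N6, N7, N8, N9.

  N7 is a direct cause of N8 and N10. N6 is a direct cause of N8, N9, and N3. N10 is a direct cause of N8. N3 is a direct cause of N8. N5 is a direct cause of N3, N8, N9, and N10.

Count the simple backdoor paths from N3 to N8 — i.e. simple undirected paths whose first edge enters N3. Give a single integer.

A backdoor path from N3 to N8 is any simple undirected path whose first edge points into N3 (i.e. leaves N3 via a parent).
Parents of N3: {N5, N6}.
Enumerating:
  P1: N3 <- N5 -> N10 <- N7 -> N8
  P2: N3 <- N5 -> N10 -> N8
  P3: N3 <- N5 -> N8
  P4: N3 <- N5 -> N9 <- N6 -> N8
  P5: N3 <- N6 -> N8
  P6: N3 <- N6 -> N9 <- N5 -> N10 <- N7 -> N8
  P7: N3 <- N6 -> N9 <- N5 -> N10 -> N8
  P8: N3 <- N6 -> N9 <- N5 -> N8
That exhausts the simple backdoor paths. Count: 8.

8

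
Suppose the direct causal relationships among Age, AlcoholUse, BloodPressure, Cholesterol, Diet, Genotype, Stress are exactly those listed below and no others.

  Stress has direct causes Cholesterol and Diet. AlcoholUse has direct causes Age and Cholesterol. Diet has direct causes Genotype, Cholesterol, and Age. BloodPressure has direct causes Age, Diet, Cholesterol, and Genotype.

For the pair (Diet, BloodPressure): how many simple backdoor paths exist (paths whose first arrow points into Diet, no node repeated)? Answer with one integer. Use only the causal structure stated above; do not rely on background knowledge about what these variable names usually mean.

A backdoor path from Diet to BloodPressure is any simple undirected path whose first edge points into Diet (i.e. leaves Diet via a parent).
Parents of Diet: {Age, Cholesterol, Genotype}.
Enumerating:
  P1: Diet <- Genotype -> BloodPressure
  P2: Diet <- Age -> AlcoholUse <- Cholesterol -> BloodPressure
  P3: Diet <- Age -> BloodPressure
  P4: Diet <- Cholesterol -> AlcoholUse <- Age -> BloodPressure
  P5: Diet <- Cholesterol -> BloodPressure
That exhausts the simple backdoor paths. Count: 5.

5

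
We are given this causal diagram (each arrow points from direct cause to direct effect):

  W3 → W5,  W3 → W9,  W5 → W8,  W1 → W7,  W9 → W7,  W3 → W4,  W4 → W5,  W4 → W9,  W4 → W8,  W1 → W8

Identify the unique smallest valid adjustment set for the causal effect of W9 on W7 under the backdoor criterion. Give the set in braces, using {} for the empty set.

{}

Variables eligible for adjustment (non-descendants of W9, excluding W9 and W7): {W1, W3, W4, W5, W8}.
Backdoor paths from W9 to W7:
  P1: W9 <- W3 -> W4 -> W5 -> W8 <- W1 -> W7
  P2: W9 <- W3 -> W4 -> W8 <- W1 -> W7
  P3: W9 <- W3 -> W5 <- W4 -> W8 <- W1 -> W7
  P4: W9 <- W3 -> W5 -> W8 <- W1 -> W7
  P5: W9 <- W4 <- W3 -> W5 -> W8 <- W1 -> W7
  P6: W9 <- W4 -> W5 -> W8 <- W1 -> W7
  P7: W9 <- W4 -> W8 <- W1 -> W7
Each backdoor path contains an unconditioned collider, so every path is already blocked with the empty conditioning set:
  P1: blocked at collider W8 (neither it nor any descendant is in the conditioning set).
  P2: blocked at collider W8 (neither it nor any descendant is in the conditioning set).
  P3: blocked at collider W5 (neither it nor any descendant is in the conditioning set).
  P4: blocked at collider W8 (neither it nor any descendant is in the conditioning set).
  P5: blocked at collider W8 (neither it nor any descendant is in the conditioning set).
  P6: blocked at collider W8 (neither it nor any descendant is in the conditioning set).
  P7: blocked at collider W8 (neither it nor any descendant is in the conditioning set).
The empty set is therefore the unique smallest valid set.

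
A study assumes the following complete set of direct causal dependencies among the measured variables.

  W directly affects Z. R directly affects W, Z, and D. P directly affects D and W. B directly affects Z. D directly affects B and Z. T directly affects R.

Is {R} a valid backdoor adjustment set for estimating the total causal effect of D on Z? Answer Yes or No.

No

Backdoor paths from D to Z (paths whose first edge points into D):
  P1: D <- P -> W <- R -> Z
  P2: D <- P -> W -> Z
  P3: D <- R -> W -> Z
  P4: D <- R -> Z
Condition 1 (no descendant of D in the set): holds — descendants of D are {B, Z}; none are in {R}.
Condition 2 (every backdoor path blocked by {R}):
  P1: blocked at collider W (neither it nor any descendant is in the conditioning set).
  P2: open — no interior node is in the conditioning set.
  P3: blocked at fork node R ∈ conditioning set.
  P4: blocked at fork node R ∈ conditioning set.
{R} does not satisfy the backdoor criterion.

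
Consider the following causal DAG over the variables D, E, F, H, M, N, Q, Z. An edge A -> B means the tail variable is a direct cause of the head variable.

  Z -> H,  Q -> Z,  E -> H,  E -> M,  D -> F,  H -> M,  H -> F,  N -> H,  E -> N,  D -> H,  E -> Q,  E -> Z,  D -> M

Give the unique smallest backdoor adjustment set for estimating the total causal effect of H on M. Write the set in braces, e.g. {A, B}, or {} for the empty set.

Variables eligible for adjustment (non-descendants of H, excluding H and M): {D, E, N, Q, Z}.
Backdoor paths from H to M:
  P1: H <- D -> M
  P2: H <- E -> M
  P3: H <- N <- E -> M
  P4: H <- Z <- E -> M
  P5: H <- Z <- Q <- E -> M
The empty set is not sufficient: P1 (H <- D -> M) has no collider blocking it and no conditioned non-collider, so it is open.
Try {D, E}:
  P1: blocked at fork node D ∈ conditioning set.
  P2: blocked at fork node E ∈ conditioning set.
  P3: blocked at fork node E ∈ conditioning set.
  P4: blocked at fork node E ∈ conditioning set.
  P5: blocked at fork node E ∈ conditioning set.
{D, E} contains no descendant of H and blocks every backdoor path.
Every element of {D, E} is needed (dropping D leaves P1 open; dropping E leaves P2 open), so no proper subset is valid.
Among all size-2 subsets of the eligible variables, only {D, E} blocks every backdoor path, so it is the unique smallest valid adjustment set.

{D, E}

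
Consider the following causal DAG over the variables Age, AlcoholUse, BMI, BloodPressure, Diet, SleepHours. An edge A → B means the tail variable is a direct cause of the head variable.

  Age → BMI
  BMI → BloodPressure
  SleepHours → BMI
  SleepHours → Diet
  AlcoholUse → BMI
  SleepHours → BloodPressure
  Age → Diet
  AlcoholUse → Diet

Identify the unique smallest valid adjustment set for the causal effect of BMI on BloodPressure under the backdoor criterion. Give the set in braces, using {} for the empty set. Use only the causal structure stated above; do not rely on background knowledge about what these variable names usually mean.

Variables eligible for adjustment (non-descendants of BMI, excluding BMI and BloodPressure): {Age, AlcoholUse, Diet, SleepHours}.
Backdoor paths from BMI to BloodPressure:
  P1: BMI <- SleepHours -> BloodPressure
  P2: BMI <- AlcoholUse -> Diet <- SleepHours -> BloodPressure
  P3: BMI <- Age -> Diet <- SleepHours -> BloodPressure
The empty set is not sufficient: P1 (BMI <- SleepHours -> BloodPressure) has no collider blocking it and no conditioned non-collider, so it is open.
Try {SleepHours}:
  P1: blocked at fork node SleepHours ∈ conditioning set.
  P2: blocked at collider Diet (neither it nor any descendant is in the conditioning set).
  P3: blocked at collider Diet (neither it nor any descendant is in the conditioning set).
{SleepHours} contains no descendant of BMI and blocks every backdoor path.
No other singleton works — e.g. {AlcoholUse} leaves P1 open — so {SleepHours} is the unique smallest valid adjustment set.

{SleepHours}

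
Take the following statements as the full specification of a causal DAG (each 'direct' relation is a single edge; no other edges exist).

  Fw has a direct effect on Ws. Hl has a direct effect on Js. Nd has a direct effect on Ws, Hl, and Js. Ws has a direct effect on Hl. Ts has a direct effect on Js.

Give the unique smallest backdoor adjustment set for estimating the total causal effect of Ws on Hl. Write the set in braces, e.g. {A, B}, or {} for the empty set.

{Nd}

Variables eligible for adjustment (non-descendants of Ws, excluding Ws and Hl): {Fw, Nd, Ts}.
Backdoor paths from Ws to Hl:
  P1: Ws <- Nd -> Hl
  P2: Ws <- Nd -> Js <- Hl
The empty set is not sufficient: P1 (Ws <- Nd -> Hl) has no collider blocking it and no conditioned non-collider, so it is open.
Try {Nd}:
  P1: blocked at fork node Nd ∈ conditioning set.
  P2: blocked at fork node Nd ∈ conditioning set.
{Nd} contains no descendant of Ws and blocks every backdoor path.
No other singleton works — e.g. {Fw} leaves P1 open — so {Nd} is the unique smallest valid adjustment set.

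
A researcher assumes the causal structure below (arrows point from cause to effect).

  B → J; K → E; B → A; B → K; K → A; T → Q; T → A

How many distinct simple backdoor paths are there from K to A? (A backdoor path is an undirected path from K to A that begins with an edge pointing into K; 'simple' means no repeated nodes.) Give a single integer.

1

A backdoor path from K to A is any simple undirected path whose first edge points into K (i.e. leaves K via a parent).
Parents of K: {B}.
Enumerating:
  P1: K <- B -> A
That exhausts the simple backdoor paths. Count: 1.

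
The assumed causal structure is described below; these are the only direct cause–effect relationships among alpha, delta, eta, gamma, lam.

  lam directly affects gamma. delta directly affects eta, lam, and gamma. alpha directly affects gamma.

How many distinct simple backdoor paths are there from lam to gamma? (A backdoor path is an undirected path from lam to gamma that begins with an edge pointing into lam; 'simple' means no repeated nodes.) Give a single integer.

1

A backdoor path from lam to gamma is any simple undirected path whose first edge points into lam (i.e. leaves lam via a parent).
Parents of lam: {delta}.
Enumerating:
  P1: lam <- delta -> gamma
That exhausts the simple backdoor paths. Count: 1.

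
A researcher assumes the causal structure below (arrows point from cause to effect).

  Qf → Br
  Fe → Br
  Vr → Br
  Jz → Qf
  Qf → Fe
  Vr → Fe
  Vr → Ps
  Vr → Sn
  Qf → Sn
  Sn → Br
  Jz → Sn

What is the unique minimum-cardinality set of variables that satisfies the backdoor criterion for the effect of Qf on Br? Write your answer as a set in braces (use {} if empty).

{Jz}

Variables eligible for adjustment (non-descendants of Qf, excluding Qf and Br): {Jz, Ps, Vr}.
Backdoor paths from Qf to Br:
  P1: Qf <- Jz -> Sn <- Vr -> Fe -> Br
  P2: Qf <- Jz -> Sn <- Vr -> Br
  P3: Qf <- Jz -> Sn -> Br
The empty set is not sufficient: P3 (Qf <- Jz -> Sn -> Br) has no collider blocking it and no conditioned non-collider, so it is open.
Try {Jz}:
  P1: blocked at fork node Jz ∈ conditioning set.
  P2: blocked at fork node Jz ∈ conditioning set.
  P3: blocked at fork node Jz ∈ conditioning set.
{Jz} contains no descendant of Qf and blocks every backdoor path.
No other singleton works — e.g. {Vr} leaves P3 open — so {Jz} is the unique smallest valid adjustment set.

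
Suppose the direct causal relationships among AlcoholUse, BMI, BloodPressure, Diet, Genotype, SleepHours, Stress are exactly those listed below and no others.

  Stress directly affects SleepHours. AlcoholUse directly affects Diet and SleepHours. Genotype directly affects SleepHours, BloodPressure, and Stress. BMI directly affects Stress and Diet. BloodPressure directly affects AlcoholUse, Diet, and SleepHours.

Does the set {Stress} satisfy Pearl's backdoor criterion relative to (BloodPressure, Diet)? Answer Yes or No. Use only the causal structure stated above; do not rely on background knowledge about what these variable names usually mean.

Backdoor paths from BloodPressure to Diet (paths whose first edge points into BloodPressure):
  P1: BloodPressure <- Genotype -> Stress <- BMI -> Diet
  P2: BloodPressure <- Genotype -> Stress -> SleepHours <- AlcoholUse -> Diet
  P3: BloodPressure <- Genotype -> SleepHours <- Stress <- BMI -> Diet
  P4: BloodPressure <- Genotype -> SleepHours <- AlcoholUse -> Diet
Condition 1 (no descendant of BloodPressure in the set): holds — descendants of BloodPressure are {AlcoholUse, Diet, SleepHours}; none are in {Stress}.
Condition 2 (every backdoor path blocked by {Stress}):
  P1: open — collider(s) Stress are conditioned on (or have a conditioned descendant) and no non-collider on the path is in the set.
  P2: blocked at chain node Stress ∈ conditioning set.
  P3: blocked at collider SleepHours (neither it nor any descendant is in the conditioning set).
  P4: blocked at collider SleepHours (neither it nor any descendant is in the conditioning set).
{Stress} does not satisfy the backdoor criterion.

No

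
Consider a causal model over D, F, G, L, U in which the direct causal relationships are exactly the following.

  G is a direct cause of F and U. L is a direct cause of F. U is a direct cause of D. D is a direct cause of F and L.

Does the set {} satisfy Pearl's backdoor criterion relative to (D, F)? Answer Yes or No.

Backdoor paths from D to F (paths whose first edge points into D):
  P1: D <- U <- G -> F
Condition 1 (no descendant of D in the set): holds — descendants of D are {F, L}; none are in {}.
Condition 2 (every backdoor path blocked by {}):
  P1: open — no interior node is in the conditioning set.
{} does not satisfy the backdoor criterion.

No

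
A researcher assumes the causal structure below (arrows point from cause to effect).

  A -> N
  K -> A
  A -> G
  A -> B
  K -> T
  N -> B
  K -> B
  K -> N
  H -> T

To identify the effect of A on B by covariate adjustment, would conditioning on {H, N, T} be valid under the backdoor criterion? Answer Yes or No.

No

Backdoor paths from A to B (paths whose first edge points into A):
  P1: A <- K -> N -> B
  P2: A <- K -> B
Condition 1 (no descendant of A in the set): FAILS — N is a descendant of A.
Condition 2 (every backdoor path blocked by {H, N, T}):
  P1: blocked at chain node N ∈ conditioning set.
  P2: open — no interior node is in the conditioning set.
{H, N, T} does not satisfy the backdoor criterion.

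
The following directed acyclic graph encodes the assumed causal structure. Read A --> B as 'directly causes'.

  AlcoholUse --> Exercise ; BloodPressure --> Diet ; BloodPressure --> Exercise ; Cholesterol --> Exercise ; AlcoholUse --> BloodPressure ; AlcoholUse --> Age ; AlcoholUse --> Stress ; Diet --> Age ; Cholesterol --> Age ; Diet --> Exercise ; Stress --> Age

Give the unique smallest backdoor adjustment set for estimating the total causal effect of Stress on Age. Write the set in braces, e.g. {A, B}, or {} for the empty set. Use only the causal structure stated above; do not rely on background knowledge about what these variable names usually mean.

{AlcoholUse}

Variables eligible for adjustment (non-descendants of Stress, excluding Stress and Age): {AlcoholUse, BloodPressure, Cholesterol, Diet, Exercise}.
Backdoor paths from Stress to Age:
  P1: Stress <- AlcoholUse -> BloodPressure -> Diet -> Age
  P2: Stress <- AlcoholUse -> BloodPressure -> Diet -> Exercise <- Cholesterol -> Age
  P3: Stress <- AlcoholUse -> BloodPressure -> Exercise <- Cholesterol -> Age
  P4: Stress <- AlcoholUse -> BloodPressure -> Exercise <- Diet -> Age
  P5: Stress <- AlcoholUse -> Age
  P6: Stress <- AlcoholUse -> Exercise <- BloodPressure -> Diet -> Age
  P7: Stress <- AlcoholUse -> Exercise <- Cholesterol -> Age
  P8: Stress <- AlcoholUse -> Exercise <- Diet -> Age
The empty set is not sufficient: P1 (Stress <- AlcoholUse -> BloodPressure -> Diet -> Age) has no collider blocking it and no conditioned non-collider, so it is open.
Try {AlcoholUse}:
  P1: blocked at fork node AlcoholUse ∈ conditioning set.
  P2: blocked at fork node AlcoholUse ∈ conditioning set.
  P3: blocked at fork node AlcoholUse ∈ conditioning set.
  P4: blocked at fork node AlcoholUse ∈ conditioning set.
  P5: blocked at fork node AlcoholUse ∈ conditioning set.
  P6: blocked at fork node AlcoholUse ∈ conditioning set.
  P7: blocked at fork node AlcoholUse ∈ conditioning set.
  P8: blocked at fork node AlcoholUse ∈ conditioning set.
{AlcoholUse} contains no descendant of Stress and blocks every backdoor path.
No other singleton works — e.g. {BloodPressure} leaves P5 open — so {AlcoholUse} is the unique smallest valid adjustment set.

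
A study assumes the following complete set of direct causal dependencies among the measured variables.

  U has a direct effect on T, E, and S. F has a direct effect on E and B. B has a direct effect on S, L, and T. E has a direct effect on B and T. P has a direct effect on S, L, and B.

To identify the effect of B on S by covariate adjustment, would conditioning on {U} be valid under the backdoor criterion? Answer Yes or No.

Backdoor paths from B to S (paths whose first edge points into B):
  P1: B <- F -> E <- U -> S
  P2: B <- F -> E -> T <- U -> S
  P3: B <- E <- U -> S
  P4: B <- E -> T <- U -> S
  P5: B <- P -> S
Condition 1 (no descendant of B in the set): holds — descendants of B are {L, S, T}; none are in {U}.
Condition 2 (every backdoor path blocked by {U}):
  P1: blocked at collider E (neither it nor any descendant is in the conditioning set).
  P2: blocked at collider T (neither it nor any descendant is in the conditioning set).
  P3: blocked at fork node U ∈ conditioning set.
  P4: blocked at collider T (neither it nor any descendant is in the conditioning set).
  P5: open — no interior node is in the conditioning set.
{U} does not satisfy the backdoor criterion.

No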